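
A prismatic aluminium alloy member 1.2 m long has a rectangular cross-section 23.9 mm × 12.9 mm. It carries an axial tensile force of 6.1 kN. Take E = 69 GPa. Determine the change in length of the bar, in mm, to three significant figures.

0.344 mm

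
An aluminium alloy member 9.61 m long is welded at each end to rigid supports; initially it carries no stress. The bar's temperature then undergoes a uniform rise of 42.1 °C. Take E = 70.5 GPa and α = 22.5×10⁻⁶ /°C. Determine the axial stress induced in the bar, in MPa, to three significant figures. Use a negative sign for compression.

-66.8 MPa

Free thermal expansion αLΔT = 22.5e-6 · 9610 · 42.1 = 9.103 mm.
The walls impose strain ε = −(9.103)/9610 = -9.4725e-04; σ = Eε = 70500 · -9.4725e-04 = -66.78 MPa.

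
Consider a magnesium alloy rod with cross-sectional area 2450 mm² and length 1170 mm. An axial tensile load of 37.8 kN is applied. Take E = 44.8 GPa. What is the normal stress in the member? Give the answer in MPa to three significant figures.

15.4 MPa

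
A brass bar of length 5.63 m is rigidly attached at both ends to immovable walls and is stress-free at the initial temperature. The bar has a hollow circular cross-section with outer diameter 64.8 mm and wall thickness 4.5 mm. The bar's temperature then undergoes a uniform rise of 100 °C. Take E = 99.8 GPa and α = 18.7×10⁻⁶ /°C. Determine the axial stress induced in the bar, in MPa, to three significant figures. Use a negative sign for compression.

Free thermal expansion αLΔT = 18.7e-6 · 5630 · 100 = 10.53 mm.
The walls impose strain ε = −(10.53)/5630 = -1.8700e-03; σ = Eε = 99800 · -1.8700e-03 = -186.6 MPa.

-187 MPa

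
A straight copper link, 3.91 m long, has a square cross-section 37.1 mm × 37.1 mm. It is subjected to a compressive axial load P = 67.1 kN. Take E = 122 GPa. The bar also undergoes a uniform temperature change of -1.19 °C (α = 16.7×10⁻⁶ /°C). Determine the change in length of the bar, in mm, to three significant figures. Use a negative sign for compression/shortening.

A = 1376 mm².
δ_mech = NL/(AE) = -67100·3910/(1376·122000) = -1.562 mm.
δ_thermal = αLΔT = 16.7e-6·3910·-1.19 = -0.0777 mm.
δ = δ_mech + δ_thermal = -1.64 mm.

-1.64 mm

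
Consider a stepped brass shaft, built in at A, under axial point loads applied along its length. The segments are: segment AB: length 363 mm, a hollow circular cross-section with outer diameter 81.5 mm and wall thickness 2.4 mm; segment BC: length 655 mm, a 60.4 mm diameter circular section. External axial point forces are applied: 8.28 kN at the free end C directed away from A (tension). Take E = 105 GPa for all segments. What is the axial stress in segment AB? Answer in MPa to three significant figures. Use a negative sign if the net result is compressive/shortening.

13.9 MPa

Internal axial forces (sectioning from the free end, tension +): N_BC = 8.28 kN, N_AB = 8.28 kN.
A_AB = 596.4 mm².
σ_AB = N_AB/A_AB = 8280/596.4 = 13.88 MPa.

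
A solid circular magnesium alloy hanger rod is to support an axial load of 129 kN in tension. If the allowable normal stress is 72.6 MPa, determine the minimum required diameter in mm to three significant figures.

Required area A ≥ P/σ_allow = 129000/72.6 = 1777 mm².
For a solid circular section, d ≥ √(4A/π) = 47.56 mm.

47.6 mm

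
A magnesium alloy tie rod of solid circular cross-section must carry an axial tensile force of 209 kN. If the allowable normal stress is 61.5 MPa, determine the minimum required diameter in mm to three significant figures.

65.8 mm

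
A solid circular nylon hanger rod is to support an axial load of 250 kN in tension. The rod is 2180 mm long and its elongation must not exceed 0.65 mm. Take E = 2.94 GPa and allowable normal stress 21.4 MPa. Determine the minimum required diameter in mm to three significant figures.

Required area A ≥ P/σ_allow = 250000/21.4 = 11680 mm².
For a solid circular section, d ≥ √(4A/π) = 122 mm.
Elongation limit: A ≥ PL/(Eδ_allow) = 250000·2180/(2940·0.65) = 285200 mm² ⇒ d ≥ 602.6 mm.
The elongation limit governs.

603 mm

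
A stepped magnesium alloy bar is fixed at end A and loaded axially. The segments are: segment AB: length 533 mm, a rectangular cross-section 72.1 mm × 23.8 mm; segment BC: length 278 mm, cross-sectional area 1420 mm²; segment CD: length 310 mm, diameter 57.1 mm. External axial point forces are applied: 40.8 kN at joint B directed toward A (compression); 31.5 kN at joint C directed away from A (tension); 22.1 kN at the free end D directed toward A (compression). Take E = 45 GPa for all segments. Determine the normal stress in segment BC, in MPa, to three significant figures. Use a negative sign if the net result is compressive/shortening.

6.62 MPa

Internal axial forces (sectioning from the free end, tension +): N_CD = -22.1 kN, N_BC = 9.4 kN, N_AB = -31.4 kN.
σ_BC = N_BC/A_BC = 9400/1420 = 6.62 MPa.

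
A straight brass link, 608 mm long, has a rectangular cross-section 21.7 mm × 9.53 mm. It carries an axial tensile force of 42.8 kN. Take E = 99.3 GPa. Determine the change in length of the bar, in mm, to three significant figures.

1.27 mm

A = 206.8 mm².
δ_mech = NL/(AE) = 42800·608/(206.8·99300) = 1.267 mm.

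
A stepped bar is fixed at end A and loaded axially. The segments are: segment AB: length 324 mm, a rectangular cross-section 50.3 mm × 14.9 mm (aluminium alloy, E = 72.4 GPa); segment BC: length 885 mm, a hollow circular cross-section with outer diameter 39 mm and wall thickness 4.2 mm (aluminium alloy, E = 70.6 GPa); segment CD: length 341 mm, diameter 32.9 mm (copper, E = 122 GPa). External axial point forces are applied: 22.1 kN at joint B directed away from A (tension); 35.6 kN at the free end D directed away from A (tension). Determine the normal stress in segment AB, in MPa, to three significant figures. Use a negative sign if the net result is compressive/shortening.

77.0 MPa

Internal axial forces (sectioning from the free end, tension +): N_CD = 35.6 kN, N_BC = 35.6 kN, N_AB = 57.7 kN.
A_AB = 749.5 mm².
σ_AB = N_AB/A_AB = 57700/749.5 = 76.99 MPa.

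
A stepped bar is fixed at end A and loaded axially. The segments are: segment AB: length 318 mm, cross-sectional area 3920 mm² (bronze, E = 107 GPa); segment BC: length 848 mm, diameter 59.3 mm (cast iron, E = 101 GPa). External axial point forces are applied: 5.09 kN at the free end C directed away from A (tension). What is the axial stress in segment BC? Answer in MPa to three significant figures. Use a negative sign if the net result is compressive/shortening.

1.84 MPa

Internal axial forces (sectioning from the free end, tension +): N_BC = 5.09 kN, N_AB = 5.09 kN.
A_BC = 2762 mm².
σ_BC = N_BC/A_BC = 5090/2762 = 1.843 MPa.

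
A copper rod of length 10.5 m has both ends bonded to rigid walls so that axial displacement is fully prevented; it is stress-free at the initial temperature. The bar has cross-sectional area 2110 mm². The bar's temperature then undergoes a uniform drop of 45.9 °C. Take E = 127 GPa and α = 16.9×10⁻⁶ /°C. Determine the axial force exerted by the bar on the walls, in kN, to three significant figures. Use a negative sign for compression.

Free thermal expansion αLΔT = 16.9e-6 · 10500 · -45.9 = -8.145 mm.
The walls impose strain ε = −(-8.145)/10500 = 7.7571e-04; σ = Eε = 127000 · 7.7571e-04 = 98.52 MPa.
Wall reaction R = σ·A = 98.52·2110 = 207900 N = 207.9 kN.

208 kN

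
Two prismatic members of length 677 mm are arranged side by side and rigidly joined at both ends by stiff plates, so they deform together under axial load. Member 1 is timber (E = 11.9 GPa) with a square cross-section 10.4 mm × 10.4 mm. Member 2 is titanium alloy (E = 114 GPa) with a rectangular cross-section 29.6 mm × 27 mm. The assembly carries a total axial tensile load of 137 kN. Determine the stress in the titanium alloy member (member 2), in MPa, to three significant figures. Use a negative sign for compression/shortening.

A_1 = 108.2 mm².
A_2 = 799.2 mm².
Equal strain + equilibrium ⇒ each member carries load in proportion to AE: A₁E₁ = 1287000 N, A₂E₂ = 91110000 N, ΣAE = 92400000 N.
σ₂ = P·E₂/ΣAE = 137000·114000/92400000 = 169 MPa.

169 MPa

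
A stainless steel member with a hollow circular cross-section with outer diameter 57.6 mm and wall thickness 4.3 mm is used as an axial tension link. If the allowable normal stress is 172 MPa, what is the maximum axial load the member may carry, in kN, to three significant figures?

124 kN

A = 720 mm².
P_max = σ_allow · A = 172 · 720 = 123800 N = 123.8 kN.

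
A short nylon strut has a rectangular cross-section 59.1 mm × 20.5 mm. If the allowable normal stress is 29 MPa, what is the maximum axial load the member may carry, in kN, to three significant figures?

A = 1212 mm².
P_max = σ_allow · A = 29 · 1212 = 35130 N = 35.13 kN.

35.1 kN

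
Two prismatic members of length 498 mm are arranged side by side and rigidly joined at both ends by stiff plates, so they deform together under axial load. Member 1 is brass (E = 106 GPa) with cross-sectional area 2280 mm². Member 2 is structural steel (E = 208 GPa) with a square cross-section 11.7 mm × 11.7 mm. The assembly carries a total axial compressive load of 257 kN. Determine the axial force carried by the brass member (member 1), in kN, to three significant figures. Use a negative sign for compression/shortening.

A_2 = 136.9 mm².
Equal strain + equilibrium ⇒ each member carries load in proportion to AE: A₁E₁ = 241700000 N, A₂E₂ = 28470000 N, ΣAE = 270200000 N.
F₁ = P·A₁E₁/ΣAE = -257000·241700000/270200000 = -229900 N.

-230 kN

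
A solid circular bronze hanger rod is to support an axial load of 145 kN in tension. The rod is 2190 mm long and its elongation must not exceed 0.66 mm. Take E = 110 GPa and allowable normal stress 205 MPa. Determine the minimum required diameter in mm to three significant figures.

Required area A ≥ P/σ_allow = 145000/205 = 707.3 mm².
For a solid circular section, d ≥ √(4A/π) = 30.01 mm.
Elongation limit: A ≥ PL/(Eδ_allow) = 145000·2190/(110000·0.66) = 4374 mm² ⇒ d ≥ 74.63 mm.
The elongation limit governs.

74.6 mm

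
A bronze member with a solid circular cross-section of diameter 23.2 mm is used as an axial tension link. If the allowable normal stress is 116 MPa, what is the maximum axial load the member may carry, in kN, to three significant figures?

A = 422.7 mm².
P_max = σ_allow · A = 116 · 422.7 = 49040 N = 49.04 kN.

49.0 kN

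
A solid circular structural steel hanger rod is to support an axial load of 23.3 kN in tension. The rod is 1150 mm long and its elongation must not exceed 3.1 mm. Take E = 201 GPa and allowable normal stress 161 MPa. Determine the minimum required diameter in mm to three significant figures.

13.6 mm

Required area A ≥ P/σ_allow = 23300/161 = 144.7 mm².
For a solid circular section, d ≥ √(4A/π) = 13.57 mm.
Elongation limit: A ≥ PL/(Eδ_allow) = 23300·1150/(201000·3.1) = 43 mm² ⇒ d ≥ 7.4 mm.
The stress limit governs.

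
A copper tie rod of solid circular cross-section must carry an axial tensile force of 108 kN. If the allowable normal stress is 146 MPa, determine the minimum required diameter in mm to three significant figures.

30.7 mm

Required area A ≥ P/σ_allow = 108000/146 = 739.7 mm².
For a solid circular section, d ≥ √(4A/π) = 30.69 mm.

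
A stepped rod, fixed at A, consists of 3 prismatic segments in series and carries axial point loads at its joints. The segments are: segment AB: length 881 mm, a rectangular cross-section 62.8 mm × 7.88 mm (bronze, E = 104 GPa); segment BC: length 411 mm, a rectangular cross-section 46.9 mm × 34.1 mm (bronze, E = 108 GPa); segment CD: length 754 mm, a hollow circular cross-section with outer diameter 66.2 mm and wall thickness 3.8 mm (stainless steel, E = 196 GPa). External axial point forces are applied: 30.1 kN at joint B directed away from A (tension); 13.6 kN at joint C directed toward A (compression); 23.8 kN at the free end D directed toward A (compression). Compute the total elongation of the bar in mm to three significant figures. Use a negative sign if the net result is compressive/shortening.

Internal axial forces (sectioning from the free end, tension +): N_CD = -23.8 kN, N_BC = -37.4 kN, N_AB = -7.3 kN.
A_AB = 494.9 mm².
A_BC = 1599 mm².
A_CD = 744.9 mm².
δ_AB = -7300·881/(494.9·104000) = -0.125 mm
δ_BC = -37400·411/(1599·108000) = -0.08899 mm
δ_CD = -23800·754/(744.9·196000) = -0.1229 mm
δ = Σδ_i = -0.3369 mm.

-0.337 mm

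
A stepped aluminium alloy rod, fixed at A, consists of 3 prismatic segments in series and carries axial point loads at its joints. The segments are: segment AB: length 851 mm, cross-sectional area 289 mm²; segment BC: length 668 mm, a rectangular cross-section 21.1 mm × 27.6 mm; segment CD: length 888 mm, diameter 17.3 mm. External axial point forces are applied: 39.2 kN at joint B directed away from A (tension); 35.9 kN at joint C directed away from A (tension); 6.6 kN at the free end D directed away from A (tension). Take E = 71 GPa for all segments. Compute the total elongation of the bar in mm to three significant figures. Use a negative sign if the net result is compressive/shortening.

Internal axial forces (sectioning from the free end, tension +): N_CD = 6.6 kN, N_BC = 42.5 kN, N_AB = 81.7 kN.
A_BC = 582.4 mm².
A_CD = 235.1 mm².
δ_AB = 81700·851/(289·71000) = 3.388 mm
δ_BC = 42500·668/(582.4·71000) = 0.6866 mm
δ_CD = 6600·888/(235.1·71000) = 0.3512 mm
δ = Σδ_i = 4.426 mm.

4.43 mm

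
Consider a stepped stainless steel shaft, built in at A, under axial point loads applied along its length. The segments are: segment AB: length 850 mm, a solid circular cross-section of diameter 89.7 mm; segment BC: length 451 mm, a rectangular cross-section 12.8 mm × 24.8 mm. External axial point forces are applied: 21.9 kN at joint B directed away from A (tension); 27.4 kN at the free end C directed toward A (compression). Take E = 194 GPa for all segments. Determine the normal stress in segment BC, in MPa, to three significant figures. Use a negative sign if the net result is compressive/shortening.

-86.3 MPa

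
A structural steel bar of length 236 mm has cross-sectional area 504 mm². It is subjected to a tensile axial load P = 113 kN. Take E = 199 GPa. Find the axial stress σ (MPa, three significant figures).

σ = N/A = 113000/504 = 224.2 MPa.

224 MPa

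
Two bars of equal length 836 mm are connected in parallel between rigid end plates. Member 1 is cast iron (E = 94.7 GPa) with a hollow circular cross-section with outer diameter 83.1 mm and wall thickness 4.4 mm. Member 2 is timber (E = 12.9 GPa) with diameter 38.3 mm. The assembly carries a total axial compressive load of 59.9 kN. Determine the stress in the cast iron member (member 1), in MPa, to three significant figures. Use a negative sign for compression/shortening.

-48.1 MPa

A_1 = 1088 mm².
A_2 = 1152 mm².
Equal strain + equilibrium ⇒ each member carries load in proportion to AE: A₁E₁ = 103000000 N, A₂E₂ = 14860000 N, ΣAE = 117900000 N.
σ₁ = P·E₁/ΣAE = -59900·94700/117900000 = -48.12 MPa.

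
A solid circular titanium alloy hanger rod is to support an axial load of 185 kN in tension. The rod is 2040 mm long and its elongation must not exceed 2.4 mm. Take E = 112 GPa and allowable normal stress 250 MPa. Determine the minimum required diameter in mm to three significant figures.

42.3 mm

Required area A ≥ P/σ_allow = 185000/250 = 740 mm².
For a solid circular section, d ≥ √(4A/π) = 30.7 mm.
Elongation limit: A ≥ PL/(Eδ_allow) = 185000·2040/(112000·2.4) = 1404 mm² ⇒ d ≥ 42.28 mm.
The elongation limit governs.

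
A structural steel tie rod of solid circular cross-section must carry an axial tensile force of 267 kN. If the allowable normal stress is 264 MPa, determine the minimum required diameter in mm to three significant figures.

Required area A ≥ P/σ_allow = 267000/264 = 1011 mm².
For a solid circular section, d ≥ √(4A/π) = 35.88 mm.

35.9 mm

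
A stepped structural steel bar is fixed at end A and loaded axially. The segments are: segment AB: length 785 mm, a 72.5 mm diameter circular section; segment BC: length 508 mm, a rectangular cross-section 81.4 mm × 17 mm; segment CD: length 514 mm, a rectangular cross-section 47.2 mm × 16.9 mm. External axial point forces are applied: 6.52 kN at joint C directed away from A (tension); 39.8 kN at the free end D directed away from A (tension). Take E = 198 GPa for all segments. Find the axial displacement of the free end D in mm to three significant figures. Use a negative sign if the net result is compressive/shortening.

0.260 mm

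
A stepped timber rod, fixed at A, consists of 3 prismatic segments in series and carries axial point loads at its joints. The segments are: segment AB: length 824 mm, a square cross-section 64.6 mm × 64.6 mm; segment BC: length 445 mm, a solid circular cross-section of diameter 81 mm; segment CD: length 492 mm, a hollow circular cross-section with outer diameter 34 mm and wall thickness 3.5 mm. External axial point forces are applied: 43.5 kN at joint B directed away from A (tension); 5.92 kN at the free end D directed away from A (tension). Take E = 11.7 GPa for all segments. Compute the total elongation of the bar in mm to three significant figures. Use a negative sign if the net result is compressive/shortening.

1.62 mm

Internal axial forces (sectioning from the free end, tension +): N_CD = 5.92 kN, N_BC = 5.92 kN, N_AB = 49.42 kN.
A_AB = 4173 mm².
A_BC = 5153 mm².
A_CD = 335.4 mm².
δ_AB = 49420·824/(4173·11700) = 0.834 mm
δ_BC = 5920·445/(5153·11700) = 0.0437 mm
δ_CD = 5920·492/(335.4·11700) = 0.7423 mm
δ = Σδ_i = 1.62 mm.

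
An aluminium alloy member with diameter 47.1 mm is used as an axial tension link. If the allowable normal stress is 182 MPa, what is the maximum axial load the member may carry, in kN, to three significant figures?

A = 1742 mm².
P_max = σ_allow · A = 182 · 1742 = 317100 N = 317.1 kN.

317 kN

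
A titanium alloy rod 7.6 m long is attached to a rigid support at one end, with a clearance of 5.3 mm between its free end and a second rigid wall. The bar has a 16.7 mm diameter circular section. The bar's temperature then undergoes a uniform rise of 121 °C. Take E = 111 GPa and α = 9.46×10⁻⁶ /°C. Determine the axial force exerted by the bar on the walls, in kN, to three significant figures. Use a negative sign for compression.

-10.9 kN

Free thermal expansion αLΔT = 9.46e-6 · 7600 · 121 = 8.699 mm.
The walls engage after the gap closes; constrained expansion = 8.699 − 5.3 = 3.399 mm.
The walls impose strain ε = −(3.399)/7600 = -4.4729e-04; σ = Eε = 111000 · -4.4729e-04 = -49.65 MPa.
Wall reaction R = σ·A = -49.65·219 = -10880 N = -10.88 kN.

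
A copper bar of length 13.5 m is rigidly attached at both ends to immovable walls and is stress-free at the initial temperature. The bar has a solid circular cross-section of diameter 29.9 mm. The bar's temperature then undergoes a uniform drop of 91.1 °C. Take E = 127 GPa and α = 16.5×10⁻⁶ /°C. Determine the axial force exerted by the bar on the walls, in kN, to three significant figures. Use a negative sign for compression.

134 kN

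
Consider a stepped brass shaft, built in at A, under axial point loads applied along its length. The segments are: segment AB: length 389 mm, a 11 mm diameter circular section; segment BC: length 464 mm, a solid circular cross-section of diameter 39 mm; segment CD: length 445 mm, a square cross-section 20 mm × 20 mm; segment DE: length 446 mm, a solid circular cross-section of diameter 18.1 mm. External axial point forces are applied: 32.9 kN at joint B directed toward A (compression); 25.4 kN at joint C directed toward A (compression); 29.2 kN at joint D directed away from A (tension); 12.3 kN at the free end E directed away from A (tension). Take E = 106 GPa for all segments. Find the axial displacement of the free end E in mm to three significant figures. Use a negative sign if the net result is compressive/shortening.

0.0469 mm

Internal axial forces (sectioning from the free end, tension +): N_DE = 12.3 kN, N_CD = 41.5 kN, N_BC = 16.1 kN, N_AB = -16.8 kN.
A_AB = 95.03 mm².
A_BC = 1195 mm².
A_CD = 400 mm².
A_DE = 257.3 mm².
δ_AB = -16800·389/(95.03·106000) = -0.6488 mm
δ_BC = 16100·464/(1195·106000) = 0.059 mm
δ_CD = 41500·445/(400·106000) = 0.4356 mm
δ_DE = 12300·446/(257.3·106000) = 0.2011 mm
δ = Σδ_i = 0.04693 mm.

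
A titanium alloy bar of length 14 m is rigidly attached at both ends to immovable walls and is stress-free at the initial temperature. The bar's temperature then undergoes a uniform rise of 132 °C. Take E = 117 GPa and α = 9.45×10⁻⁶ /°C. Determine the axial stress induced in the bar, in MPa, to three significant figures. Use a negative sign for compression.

Free thermal expansion αLΔT = 9.45e-6 · 14000 · 132 = 17.46 mm.
The walls impose strain ε = −(17.46)/14000 = -1.2474e-03; σ = Eε = 117000 · -1.2474e-03 = -145.9 MPa.

-146 MPa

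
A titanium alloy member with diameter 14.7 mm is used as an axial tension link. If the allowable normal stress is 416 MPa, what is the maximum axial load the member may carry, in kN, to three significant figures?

A = 169.7 mm².
P_max = σ_allow · A = 416 · 169.7 = 70600 N = 70.6 kN.

70.6 kN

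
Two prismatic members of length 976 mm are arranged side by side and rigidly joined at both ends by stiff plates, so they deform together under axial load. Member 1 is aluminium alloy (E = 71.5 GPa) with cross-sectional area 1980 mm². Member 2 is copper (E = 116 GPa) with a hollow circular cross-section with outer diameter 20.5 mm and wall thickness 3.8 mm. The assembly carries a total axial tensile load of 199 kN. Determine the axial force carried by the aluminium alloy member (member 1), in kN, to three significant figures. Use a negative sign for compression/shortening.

171 kN

A_2 = 199.4 mm².
Equal strain + equilibrium ⇒ each member carries load in proportion to AE: A₁E₁ = 141600000 N, A₂E₂ = 23130000 N, ΣAE = 164700000 N.
F₁ = P·A₁E₁/ΣAE = 199000·141600000/164700000 = 171100 N.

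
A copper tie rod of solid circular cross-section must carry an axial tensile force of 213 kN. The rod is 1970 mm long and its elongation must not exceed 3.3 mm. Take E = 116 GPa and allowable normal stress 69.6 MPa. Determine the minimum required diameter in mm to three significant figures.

62.4 mm

Required area A ≥ P/σ_allow = 213000/69.6 = 3060 mm².
For a solid circular section, d ≥ √(4A/π) = 62.42 mm.
Elongation limit: A ≥ PL/(Eδ_allow) = 213000·1970/(116000·3.3) = 1096 mm² ⇒ d ≥ 37.36 mm.
The stress limit governs.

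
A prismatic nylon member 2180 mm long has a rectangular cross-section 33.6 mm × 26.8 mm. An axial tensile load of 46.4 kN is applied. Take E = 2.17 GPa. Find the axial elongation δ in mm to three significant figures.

A = 900.5 mm².
δ_mech = NL/(AE) = 46400·2180/(900.5·2170) = 51.77 mm.

51.8 mm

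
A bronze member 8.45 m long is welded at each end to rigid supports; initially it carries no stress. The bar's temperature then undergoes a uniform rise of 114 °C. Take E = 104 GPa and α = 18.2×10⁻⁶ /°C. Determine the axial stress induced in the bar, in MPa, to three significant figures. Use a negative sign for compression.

Free thermal expansion αLΔT = 18.2e-6 · 8450 · 114 = 17.53 mm.
The walls impose strain ε = −(17.53)/8450 = -2.0748e-03; σ = Eε = 104000 · -2.0748e-03 = -215.8 MPa.

-216 MPa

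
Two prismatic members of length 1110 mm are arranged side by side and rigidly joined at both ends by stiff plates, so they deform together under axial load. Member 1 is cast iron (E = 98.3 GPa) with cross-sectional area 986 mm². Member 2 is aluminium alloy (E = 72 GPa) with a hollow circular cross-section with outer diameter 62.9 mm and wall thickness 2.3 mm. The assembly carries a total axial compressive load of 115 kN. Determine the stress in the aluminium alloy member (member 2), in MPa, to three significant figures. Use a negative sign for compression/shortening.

-64.5 MPa

A_2 = 437.9 mm².
Equal strain + equilibrium ⇒ each member carries load in proportion to AE: A₁E₁ = 96920000 N, A₂E₂ = 31530000 N, ΣAE = 128500000 N.
σ₂ = P·E₂/ΣAE = -115000·72000/128500000 = -64.46 MPa.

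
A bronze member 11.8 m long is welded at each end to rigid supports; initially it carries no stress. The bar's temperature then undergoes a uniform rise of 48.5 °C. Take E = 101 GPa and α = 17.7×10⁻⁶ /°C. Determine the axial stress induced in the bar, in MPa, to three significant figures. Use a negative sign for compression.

-86.7 MPa

Free thermal expansion αLΔT = 17.7e-6 · 11800 · 48.5 = 10.13 mm.
The walls impose strain ε = −(10.13)/11800 = -8.5845e-04; σ = Eε = 101000 · -8.5845e-04 = -86.7 MPa.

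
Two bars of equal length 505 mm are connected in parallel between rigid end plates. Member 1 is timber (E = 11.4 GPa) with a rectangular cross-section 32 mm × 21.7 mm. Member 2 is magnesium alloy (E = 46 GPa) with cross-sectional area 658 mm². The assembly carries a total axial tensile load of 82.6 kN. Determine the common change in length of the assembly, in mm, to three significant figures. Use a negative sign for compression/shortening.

1.09 mm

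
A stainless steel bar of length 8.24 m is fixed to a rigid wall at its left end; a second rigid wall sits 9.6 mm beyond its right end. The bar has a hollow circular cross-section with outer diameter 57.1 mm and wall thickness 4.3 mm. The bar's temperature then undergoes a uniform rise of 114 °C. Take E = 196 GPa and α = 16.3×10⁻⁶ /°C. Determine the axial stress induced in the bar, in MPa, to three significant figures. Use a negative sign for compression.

Free thermal expansion αLΔT = 16.3e-6 · 8240 · 114 = 15.31 mm.
The walls engage after the gap closes; constrained expansion = 15.31 − 9.6 = 5.712 mm.
The walls impose strain ε = −(5.712)/8240 = -6.9315e-04; σ = Eε = 196000 · -6.9315e-04 = -135.9 MPa.

-136 MPa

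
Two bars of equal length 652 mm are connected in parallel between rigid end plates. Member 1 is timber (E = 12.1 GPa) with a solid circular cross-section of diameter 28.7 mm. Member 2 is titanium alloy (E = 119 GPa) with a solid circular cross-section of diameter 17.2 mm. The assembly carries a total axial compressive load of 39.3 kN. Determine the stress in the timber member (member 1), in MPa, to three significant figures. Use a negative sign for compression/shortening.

A_1 = 646.9 mm².
A_2 = 232.4 mm².
Equal strain + equilibrium ⇒ each member carries load in proportion to AE: A₁E₁ = 7828000 N, A₂E₂ = 27650000 N, ΣAE = 35480000 N.
σ₁ = P·E₁/ΣAE = -39300·12100/35480000 = -13.4 MPa.

-13.4 MPa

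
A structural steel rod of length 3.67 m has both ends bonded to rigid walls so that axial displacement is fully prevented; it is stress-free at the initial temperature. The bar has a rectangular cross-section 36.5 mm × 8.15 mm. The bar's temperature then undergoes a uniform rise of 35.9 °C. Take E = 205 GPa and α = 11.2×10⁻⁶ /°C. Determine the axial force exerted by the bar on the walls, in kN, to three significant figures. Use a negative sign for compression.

Free thermal expansion αLΔT = 11.2e-6 · 3670 · 35.9 = 1.476 mm.
The walls impose strain ε = −(1.476)/3670 = -4.0208e-04; σ = Eε = 205000 · -4.0208e-04 = -82.43 MPa.
Wall reaction R = σ·A = -82.43·297.5 = -24520 N = -24.52 kN.

-24.5 kN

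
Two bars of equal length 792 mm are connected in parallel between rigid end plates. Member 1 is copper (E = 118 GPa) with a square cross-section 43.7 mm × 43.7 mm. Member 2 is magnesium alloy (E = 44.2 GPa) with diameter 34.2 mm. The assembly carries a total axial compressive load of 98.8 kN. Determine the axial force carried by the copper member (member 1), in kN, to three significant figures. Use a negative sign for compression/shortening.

A_1 = 1910 mm².
A_2 = 918.6 mm².
Equal strain + equilibrium ⇒ each member carries load in proportion to AE: A₁E₁ = 225300000 N, A₂E₂ = 40600000 N, ΣAE = 265900000 N.
F₁ = P·A₁E₁/ΣAE = -98800·225300000/265900000 = -83720 N.

-83.7 kN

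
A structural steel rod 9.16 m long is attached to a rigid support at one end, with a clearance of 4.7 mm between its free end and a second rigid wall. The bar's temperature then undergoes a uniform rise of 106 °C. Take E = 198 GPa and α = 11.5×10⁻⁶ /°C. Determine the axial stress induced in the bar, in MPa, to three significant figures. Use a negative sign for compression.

-140 MPa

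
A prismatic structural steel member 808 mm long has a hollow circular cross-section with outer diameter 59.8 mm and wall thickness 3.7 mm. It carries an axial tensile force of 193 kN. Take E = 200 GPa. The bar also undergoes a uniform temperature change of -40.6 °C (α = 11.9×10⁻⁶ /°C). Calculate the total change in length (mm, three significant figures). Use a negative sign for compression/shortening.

0.805 mm

A = 652.1 mm².
δ_mech = NL/(AE) = 193000·808/(652.1·200000) = 1.196 mm.
δ_thermal = αLΔT = 11.9e-6·808·-40.6 = -0.3904 mm.
δ = δ_mech + δ_thermal = 0.8053 mm.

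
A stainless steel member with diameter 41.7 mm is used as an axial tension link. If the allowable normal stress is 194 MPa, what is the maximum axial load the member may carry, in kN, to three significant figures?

265 kN

A = 1366 mm².
P_max = σ_allow · A = 194 · 1366 = 264900 N = 264.9 kN.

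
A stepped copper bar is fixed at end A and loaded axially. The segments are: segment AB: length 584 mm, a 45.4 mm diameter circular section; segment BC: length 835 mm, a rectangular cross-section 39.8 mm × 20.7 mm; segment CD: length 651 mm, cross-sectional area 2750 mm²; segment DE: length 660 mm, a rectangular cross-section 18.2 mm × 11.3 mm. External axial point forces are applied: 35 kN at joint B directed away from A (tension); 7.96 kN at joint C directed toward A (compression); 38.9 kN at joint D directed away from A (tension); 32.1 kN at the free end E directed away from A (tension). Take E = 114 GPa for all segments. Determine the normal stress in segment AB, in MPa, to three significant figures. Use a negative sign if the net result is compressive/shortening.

60.6 MPa

Internal axial forces (sectioning from the free end, tension +): N_DE = 32.1 kN, N_CD = 71 kN, N_BC = 63.04 kN, N_AB = 98.04 kN.
A_AB = 1619 mm².
σ_AB = N_AB/A_AB = 98040/1619 = 60.56 MPa.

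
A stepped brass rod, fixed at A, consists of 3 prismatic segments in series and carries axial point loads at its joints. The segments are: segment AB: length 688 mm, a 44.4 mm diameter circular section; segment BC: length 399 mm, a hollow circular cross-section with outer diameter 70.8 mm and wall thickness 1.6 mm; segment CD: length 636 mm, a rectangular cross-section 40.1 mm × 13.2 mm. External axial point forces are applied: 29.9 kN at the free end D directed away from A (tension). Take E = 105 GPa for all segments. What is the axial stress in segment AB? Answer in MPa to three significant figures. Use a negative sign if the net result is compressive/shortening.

Internal axial forces (sectioning from the free end, tension +): N_CD = 29.9 kN, N_BC = 29.9 kN, N_AB = 29.9 kN.
A_AB = 1548 mm².
σ_AB = N_AB/A_AB = 29900/1548 = 19.31 MPa.

19.3 MPa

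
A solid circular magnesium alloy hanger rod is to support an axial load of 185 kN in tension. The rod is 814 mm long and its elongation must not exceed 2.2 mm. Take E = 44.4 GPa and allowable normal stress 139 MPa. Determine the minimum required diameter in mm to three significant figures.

44.3 mm

Required area A ≥ P/σ_allow = 185000/139 = 1331 mm².
For a solid circular section, d ≥ √(4A/π) = 41.17 mm.
Elongation limit: A ≥ PL/(Eδ_allow) = 185000·814/(44400·2.2) = 1542 mm² ⇒ d ≥ 44.3 mm.
The elongation limit governs.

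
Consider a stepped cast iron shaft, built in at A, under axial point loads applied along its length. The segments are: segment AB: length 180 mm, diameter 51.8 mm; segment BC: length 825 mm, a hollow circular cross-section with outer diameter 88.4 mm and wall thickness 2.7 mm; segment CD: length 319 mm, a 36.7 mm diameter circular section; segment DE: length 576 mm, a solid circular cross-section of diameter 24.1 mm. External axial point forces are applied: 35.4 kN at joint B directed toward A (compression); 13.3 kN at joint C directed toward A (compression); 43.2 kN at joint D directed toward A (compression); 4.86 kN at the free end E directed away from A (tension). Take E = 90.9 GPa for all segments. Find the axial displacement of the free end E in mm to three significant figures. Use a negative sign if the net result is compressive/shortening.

-0.786 mm

Internal axial forces (sectioning from the free end, tension +): N_DE = 4.86 kN, N_CD = -38.34 kN, N_BC = -51.64 kN, N_AB = -87.04 kN.
A_AB = 2107 mm².
A_BC = 726.9 mm².
A_CD = 1058 mm².
A_DE = 456.2 mm².
δ_AB = -87040·180/(2107·90900) = -0.08179 mm
δ_BC = -51640·825/(726.9·90900) = -0.6447 mm
δ_CD = -38340·319/(1058·90900) = -0.1272 mm
δ_DE = 4860·576/(456.2·90900) = 0.06751 mm
δ = Σδ_i = -0.7862 mm.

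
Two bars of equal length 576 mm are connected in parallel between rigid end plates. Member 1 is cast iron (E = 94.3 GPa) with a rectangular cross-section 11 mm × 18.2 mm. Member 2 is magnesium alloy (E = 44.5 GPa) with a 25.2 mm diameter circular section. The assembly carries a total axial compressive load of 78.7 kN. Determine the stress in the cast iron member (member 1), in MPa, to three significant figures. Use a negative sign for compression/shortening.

-181 MPa

A_1 = 200.2 mm².
A_2 = 498.8 mm².
Equal strain + equilibrium ⇒ each member carries load in proportion to AE: A₁E₁ = 18880000 N, A₂E₂ = 22190000 N, ΣAE = 41070000 N.
σ₁ = P·E₁/ΣAE = -78700·94300/41070000 = -180.7 MPa.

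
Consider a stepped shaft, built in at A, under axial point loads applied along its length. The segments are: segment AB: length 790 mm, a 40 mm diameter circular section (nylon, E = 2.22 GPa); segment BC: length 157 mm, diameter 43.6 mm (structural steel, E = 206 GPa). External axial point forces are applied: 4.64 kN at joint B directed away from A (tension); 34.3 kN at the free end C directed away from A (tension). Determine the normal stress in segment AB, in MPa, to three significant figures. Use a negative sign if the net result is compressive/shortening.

31.0 MPa

Internal axial forces (sectioning from the free end, tension +): N_BC = 34.3 kN, N_AB = 38.94 kN.
A_AB = 1257 mm².
σ_AB = N_AB/A_AB = 38940/1257 = 30.99 MPa.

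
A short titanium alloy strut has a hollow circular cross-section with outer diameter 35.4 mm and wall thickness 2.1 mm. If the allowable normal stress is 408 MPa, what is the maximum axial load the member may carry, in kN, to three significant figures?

89.6 kN

A = 219.7 mm².
P_max = σ_allow · A = 408 · 219.7 = 89630 N = 89.63 kN.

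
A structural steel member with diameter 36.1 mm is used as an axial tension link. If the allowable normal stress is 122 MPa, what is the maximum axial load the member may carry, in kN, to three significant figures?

125 kN

A = 1024 mm².
P_max = σ_allow · A = 122 · 1024 = 124900 N = 124.9 kN.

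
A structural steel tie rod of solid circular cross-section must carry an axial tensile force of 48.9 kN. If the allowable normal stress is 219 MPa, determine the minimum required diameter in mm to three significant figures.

16.9 mm

Required area A ≥ P/σ_allow = 48900/219 = 223.3 mm².
For a solid circular section, d ≥ √(4A/π) = 16.86 mm.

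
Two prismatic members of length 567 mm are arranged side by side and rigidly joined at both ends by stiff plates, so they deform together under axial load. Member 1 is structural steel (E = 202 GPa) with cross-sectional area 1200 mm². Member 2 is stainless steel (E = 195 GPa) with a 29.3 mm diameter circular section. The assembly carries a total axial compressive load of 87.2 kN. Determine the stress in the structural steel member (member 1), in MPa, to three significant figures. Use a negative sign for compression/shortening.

A_2 = 674.3 mm².
Equal strain + equilibrium ⇒ each member carries load in proportion to AE: A₁E₁ = 242400000 N, A₂E₂ = 131500000 N, ΣAE = 373900000 N.
σ₁ = P·E₁/ΣAE = -87200·202000/373900000 = -47.11 MPa.

-47.1 MPa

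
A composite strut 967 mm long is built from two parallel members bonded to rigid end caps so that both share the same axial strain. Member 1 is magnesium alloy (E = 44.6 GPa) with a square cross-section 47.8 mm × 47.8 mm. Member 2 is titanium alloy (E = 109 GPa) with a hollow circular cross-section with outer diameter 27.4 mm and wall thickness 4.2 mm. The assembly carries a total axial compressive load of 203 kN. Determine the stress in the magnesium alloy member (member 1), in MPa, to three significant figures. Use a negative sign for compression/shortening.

A_1 = 2285 mm².
A_2 = 306.1 mm².
Equal strain + equilibrium ⇒ each member carries load in proportion to AE: A₁E₁ = 101900000 N, A₂E₂ = 33370000 N, ΣAE = 135300000 N.
σ₁ = P·E₁/ΣAE = -203000·44600/135300000 = -66.93 MPa.

-66.9 MPa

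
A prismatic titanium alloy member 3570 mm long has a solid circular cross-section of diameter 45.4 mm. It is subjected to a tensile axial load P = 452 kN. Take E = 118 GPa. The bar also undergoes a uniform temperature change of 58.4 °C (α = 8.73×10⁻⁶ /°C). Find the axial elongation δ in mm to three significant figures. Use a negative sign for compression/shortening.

A = 1619 mm².
δ_mech = NL/(AE) = 452000·3570/(1619·118000) = 8.447 mm.
δ_thermal = αLΔT = 8.73e-6·3570·58.4 = 1.82 mm.
δ = δ_mech + δ_thermal = 10.27 mm.

10.3 mm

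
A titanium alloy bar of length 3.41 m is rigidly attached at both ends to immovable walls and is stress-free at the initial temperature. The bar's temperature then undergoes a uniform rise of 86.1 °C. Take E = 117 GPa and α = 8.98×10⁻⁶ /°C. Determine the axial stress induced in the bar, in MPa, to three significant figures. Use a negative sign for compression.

-90.5 MPa

Free thermal expansion αLΔT = 8.98e-6 · 3410 · 86.1 = 2.637 mm.
The walls impose strain ε = −(2.637)/3410 = -7.7318e-04; σ = Eε = 117000 · -7.7318e-04 = -90.46 MPa.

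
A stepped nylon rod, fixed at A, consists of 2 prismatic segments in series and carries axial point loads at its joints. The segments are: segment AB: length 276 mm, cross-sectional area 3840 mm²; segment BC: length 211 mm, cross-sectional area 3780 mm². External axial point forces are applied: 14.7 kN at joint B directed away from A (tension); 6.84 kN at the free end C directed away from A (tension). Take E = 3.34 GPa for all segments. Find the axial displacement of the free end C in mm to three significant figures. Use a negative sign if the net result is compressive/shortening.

0.578 mm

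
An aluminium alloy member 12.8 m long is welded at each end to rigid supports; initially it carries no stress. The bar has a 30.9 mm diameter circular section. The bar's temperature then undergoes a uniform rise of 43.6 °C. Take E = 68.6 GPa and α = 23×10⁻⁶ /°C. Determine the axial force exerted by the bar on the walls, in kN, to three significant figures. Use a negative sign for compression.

-51.6 kN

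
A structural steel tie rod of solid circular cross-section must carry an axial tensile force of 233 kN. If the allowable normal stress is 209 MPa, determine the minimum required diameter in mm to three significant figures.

Required area A ≥ P/σ_allow = 233000/209 = 1115 mm².
For a solid circular section, d ≥ √(4A/π) = 37.68 mm.

37.7 mm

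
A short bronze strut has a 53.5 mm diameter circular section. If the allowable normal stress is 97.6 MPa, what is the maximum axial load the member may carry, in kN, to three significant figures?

A = 2248 mm².
P_max = σ_allow · A = 97.6 · 2248 = 219400 N = 219.4 kN.

219 kN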